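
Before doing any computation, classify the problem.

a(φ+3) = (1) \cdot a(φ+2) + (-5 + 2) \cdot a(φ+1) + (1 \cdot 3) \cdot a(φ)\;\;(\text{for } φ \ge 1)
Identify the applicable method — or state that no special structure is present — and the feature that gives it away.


Best approach: the characteristic-root method — the recurrence is linear and homogeneous with constant coefficients, so the ansatz r^φ turns it into a polynomial equation for r.


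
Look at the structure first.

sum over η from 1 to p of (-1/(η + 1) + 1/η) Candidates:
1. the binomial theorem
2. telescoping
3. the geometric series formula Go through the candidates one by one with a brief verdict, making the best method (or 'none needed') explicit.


Diagnosis: telescoping — spot the paired structure — each term adds 1/η and subtracts its successor value, which the next term restores: the definition of a telescoping chain.
- the binomial theorem: there is no pair of bases whose matched powers would reassemble into a single binomial power.
- telescoping: applicable, and directly so.
- the geometric series formula — dividing successive terms gives an index-dependent quantity, not a constant.


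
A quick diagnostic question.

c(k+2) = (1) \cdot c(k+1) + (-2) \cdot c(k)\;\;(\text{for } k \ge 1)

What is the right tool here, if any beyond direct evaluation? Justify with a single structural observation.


Diagnosis: the characteristic-root method — this is the constant-coefficient homogeneous case — the whole solution in k reduces to a polynomial's roots.


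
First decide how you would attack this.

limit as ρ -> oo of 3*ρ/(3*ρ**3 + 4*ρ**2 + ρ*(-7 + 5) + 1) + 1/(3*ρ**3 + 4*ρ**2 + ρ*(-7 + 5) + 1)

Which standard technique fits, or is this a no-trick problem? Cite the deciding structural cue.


Technique: dominant-term comparison — divide through by the highest power of ρ; every lower-order term dies and the dominant terms decide the limit. As a single quotient, the ∞/∞ shape would yield to repeated differentiation as well — the growth comparison gets there in one look.


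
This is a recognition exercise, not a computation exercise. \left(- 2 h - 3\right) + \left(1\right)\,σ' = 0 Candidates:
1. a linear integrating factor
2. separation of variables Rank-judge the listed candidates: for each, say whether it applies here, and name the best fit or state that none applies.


Method: no special technique — solved for the derivative, no σ appears — this is antidifferentiation in h wearing ODE clothing.
- a linear integrating factor: the linear template holds only trivially here (the unknown is absent, so the coefficient is zero) — the method is not the natural label.
- separation of variables: any separation here is vacuous (nothing depends on the unknown); direct integration is the honest label.


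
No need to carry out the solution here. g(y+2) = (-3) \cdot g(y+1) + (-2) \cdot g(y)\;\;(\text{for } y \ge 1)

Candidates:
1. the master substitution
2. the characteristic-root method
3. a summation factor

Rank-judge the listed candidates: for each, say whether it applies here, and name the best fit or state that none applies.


Diagnosis: the characteristic-root method — linear, homogeneous, constant coefficients: solutions of the form r^y exist — find the roots of the characteristic polynomial.
- the master substitution: the recursion steps by a constant offset, so exponential reindexing is pointless.
- the characteristic-root method — yes, a natural case for it.
- a summation factor — the recurrence reaches back more than one step, outside the first-order family a summation factor normalizes.


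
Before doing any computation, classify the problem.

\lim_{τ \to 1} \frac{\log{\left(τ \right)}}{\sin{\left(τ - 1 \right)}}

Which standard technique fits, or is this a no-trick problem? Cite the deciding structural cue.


Method: l'Hôpital's rule (0/0) — substituting 1 gives 0 over 0; differentiate top and bottom once and re-evaluate. A first-order expansion at the point is an equally standard path; the rule packages it.


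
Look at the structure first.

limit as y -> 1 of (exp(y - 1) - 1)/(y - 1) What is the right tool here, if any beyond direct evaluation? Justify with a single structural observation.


Best approach: l'Hôpital's rule (0/0) — substituting 1 gives 0 over 0; differentiate top and bottom once and re-evaluate. One could equally expand both pieces locally and compare leading terms; the rule does that in one stroke.


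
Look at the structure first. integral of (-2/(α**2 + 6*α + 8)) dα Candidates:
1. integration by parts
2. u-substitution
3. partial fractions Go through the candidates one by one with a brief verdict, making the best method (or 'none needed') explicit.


Verdict: partial fractions — the denominator α**2 + 6*α + 8 factors, so the quotient decomposes into elementary partial fractions term by term.
- integration by parts: the integrand does not split as a nonconstant polynomial times an exp, sine, cosine of a linear argument, or logarithm — no polynomial-kernel parts product to differentiate one side of.
- u-substitution: no subexpression of the integrand pairs with its own derivative as a factor — individual terms may offer their own substitutions, but any change of variable covering the whole integral would have to be constructed from outside the expression.
- partial fractions: yes — fits the structure here.


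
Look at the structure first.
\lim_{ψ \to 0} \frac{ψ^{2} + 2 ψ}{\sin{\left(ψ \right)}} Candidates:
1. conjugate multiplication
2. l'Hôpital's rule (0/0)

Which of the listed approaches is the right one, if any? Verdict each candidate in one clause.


Best approach: l'Hôpital's rule (0/0) — plug in 0: top and bottom both hit zero, so differentiate each and retry. Known elementary limits would finish this too — the rule just bypasses the case analysis.
- conjugate multiplication: no difference of divergent radicals appears, so rationalizing has nothing to cancel.
- l'Hôpital's rule (0/0): yes, a natural case for it.


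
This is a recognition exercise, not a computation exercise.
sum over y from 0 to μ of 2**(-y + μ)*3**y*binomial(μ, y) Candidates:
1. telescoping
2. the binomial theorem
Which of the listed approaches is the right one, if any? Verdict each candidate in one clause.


Method: the binomial theorem — the summand is term y of a binomial expansion in 3 and 2; the whole sum is a single power.
- telescoping: in the displayed form, no term reappears at a neighboring index to cancel against.
- the binomial theorem: applicable, and directly so.


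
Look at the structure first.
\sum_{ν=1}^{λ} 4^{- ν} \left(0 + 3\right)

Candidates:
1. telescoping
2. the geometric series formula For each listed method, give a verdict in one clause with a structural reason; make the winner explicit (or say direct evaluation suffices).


Technique: the geometric series formula — consecutive terms stand in a fixed index-free ratio — the geometric sum formula closes it.
- telescoping — the summand is not presented as a shifted difference — a telescoping rewrite may exist, but the displayed structure does not offer one.
- the geometric series formula: applies; the problem has the shape this method handles.


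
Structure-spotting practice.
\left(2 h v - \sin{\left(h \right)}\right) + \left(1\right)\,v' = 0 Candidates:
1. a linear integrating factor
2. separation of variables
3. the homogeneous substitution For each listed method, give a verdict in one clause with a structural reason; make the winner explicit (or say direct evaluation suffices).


Diagnosis: a linear integrating factor — the equation is linear in v with coefficient 2 h; multiplying by the integrating factor exp(∫2 h) makes the left side a perfect derivative.
- a linear integrating factor: yes, a natural case for it.
- separation of variables: no division isolates the independent variable from the unknown.
- the homogeneous substitution — the slope changes under joint rescaling, failing the degree-zero test.


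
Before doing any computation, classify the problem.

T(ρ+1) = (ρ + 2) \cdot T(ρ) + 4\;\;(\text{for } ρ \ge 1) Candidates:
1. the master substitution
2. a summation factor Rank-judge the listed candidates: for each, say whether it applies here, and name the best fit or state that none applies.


Method: a summation factor — the coefficient ρ + 2 drifts with the index, so no fixed root exists; normalizing by the cumulative product telescopes it.
- the master substitution — with no divided-index recursive call, reindexing by powers of a base buys nothing.
- a summation factor — applies; the problem has the shape this method handles.


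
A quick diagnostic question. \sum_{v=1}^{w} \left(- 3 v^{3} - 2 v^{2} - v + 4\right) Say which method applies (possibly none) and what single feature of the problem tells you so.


Method: no special technique — with only polynomial terms in v present, the classical sum-of-powers identities are all you need.


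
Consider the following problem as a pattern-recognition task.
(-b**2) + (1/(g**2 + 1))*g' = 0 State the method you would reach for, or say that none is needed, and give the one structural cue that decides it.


Method: separation of variables — all dependence on the two variables factors apart, the defining separable shape. The equation is exact as it stands too — a potential function exists — though separation reads the split structure directly.


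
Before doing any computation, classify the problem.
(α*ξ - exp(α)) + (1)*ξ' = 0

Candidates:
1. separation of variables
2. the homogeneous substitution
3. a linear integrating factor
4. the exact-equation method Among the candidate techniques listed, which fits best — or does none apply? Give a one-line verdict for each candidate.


Best approach: a linear integrating factor — the unknown enters only to the first power against a nonzero forcing term — the integrating-factor template applies directly.
- separation of variables: the two dependences are entangled, not a clean product of one-variable pieces.
- the homogeneous substitution — the slope changes under joint rescaling, failing the degree-zero test.
- a linear integrating factor: applies; the problem has the shape this method handles.
- the exact-equation method — the mixed-partials test fails on this split — it is not an exact differential as presented.


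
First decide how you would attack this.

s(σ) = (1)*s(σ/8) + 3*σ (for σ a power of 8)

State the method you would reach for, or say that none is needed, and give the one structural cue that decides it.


Verdict: the master substitution — the call at σ/8 makes this multiplicative recursion; the master-style substitution converts it to additive.


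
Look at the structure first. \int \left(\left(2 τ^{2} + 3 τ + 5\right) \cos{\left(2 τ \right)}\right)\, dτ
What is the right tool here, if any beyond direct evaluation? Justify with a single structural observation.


Method: integration by parts — the integrand splits as 2 τ^{2} + 3 τ + 5 times \cos{\left(2 τ \right)} — repeatedly differentiating the polynomial part kills it, which is the parts ladder.


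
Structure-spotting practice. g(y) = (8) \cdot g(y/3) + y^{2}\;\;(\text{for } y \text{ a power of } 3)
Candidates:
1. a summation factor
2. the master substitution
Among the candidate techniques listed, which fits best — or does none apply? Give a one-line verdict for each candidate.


Verdict: the master substitution — the argument shrinks by the factor 3, so measure the index on a logarithmic scale and the recursion becomes a shift.
- a summation factor: the recursion divides its index rather than shifting it — there is no previous-term chain for a summation factor to telescope.
- the master substitution — applicable, and directly so.


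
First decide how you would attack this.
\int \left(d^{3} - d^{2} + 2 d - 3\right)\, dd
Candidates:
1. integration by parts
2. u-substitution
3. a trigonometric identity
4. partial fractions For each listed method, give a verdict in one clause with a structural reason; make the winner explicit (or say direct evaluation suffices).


Verdict: no special technique — every term is a constant multiple of a power of d; term-wise power-rule integration needs no preliminary transformation.
- integration by parts: splitting off a factor buys nothing — the integrand integrates directly without parts.
- u-substitution — any workable substitution here is cosmetic — the integrand is already in directly integrable form.
- a trigonometric identity: no sine or cosine appears, so there is nothing for a trigonometric identity to act on.
- partial fractions — the expression is not a ratio of polynomials that decomposes further.


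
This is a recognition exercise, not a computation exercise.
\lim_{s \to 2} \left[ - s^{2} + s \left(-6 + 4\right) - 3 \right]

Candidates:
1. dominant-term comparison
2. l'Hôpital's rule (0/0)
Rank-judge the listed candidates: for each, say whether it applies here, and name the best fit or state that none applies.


Diagnosis: no special technique — no denominator vanishes and nothing blows up at 2: direct substitution is the whole computation.
- dominant-term comparison — no dominant power emerges to decide the limit by degree comparison.
- l'Hôpital's rule (0/0): substituting the point produces a determinate value, not a 0 over 0 clash.


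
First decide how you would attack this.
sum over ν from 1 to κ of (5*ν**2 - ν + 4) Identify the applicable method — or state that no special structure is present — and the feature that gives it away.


Best approach: no special technique — every summand is a constant multiple of a power of ν — apply the standard power-sum identities one degree at a time.


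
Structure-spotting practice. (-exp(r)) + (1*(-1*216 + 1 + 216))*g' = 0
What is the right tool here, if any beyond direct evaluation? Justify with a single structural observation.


Verdict: no special technique — with g absent the equation is not coupled at all: direct integration in r.


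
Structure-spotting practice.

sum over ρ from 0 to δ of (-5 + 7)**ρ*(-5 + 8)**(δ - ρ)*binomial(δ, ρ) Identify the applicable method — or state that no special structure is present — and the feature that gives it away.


Verdict: the binomial theorem — binomial(δ, ρ) weighting matched powers of (-5 + 7) and (-5 + 8) is the expanded form of ((-5 + 7) + (-5 + 8))^δ — fold it back up.


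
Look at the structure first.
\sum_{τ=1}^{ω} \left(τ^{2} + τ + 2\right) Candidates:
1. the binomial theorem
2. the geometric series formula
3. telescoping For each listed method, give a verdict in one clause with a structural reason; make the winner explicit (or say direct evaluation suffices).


Method: no special technique — the summand is a plain polynomial in τ (expanding first if it arrives factored); standard power-sum formulas evaluate it term by term.
- the binomial theorem — the summand does not match any term pattern of an expanded binomial power.
- the geometric series formula — the ratio of consecutive terms depends on the index.
- telescoping — writing out consecutive terms as given produces no pairwise cancellation.


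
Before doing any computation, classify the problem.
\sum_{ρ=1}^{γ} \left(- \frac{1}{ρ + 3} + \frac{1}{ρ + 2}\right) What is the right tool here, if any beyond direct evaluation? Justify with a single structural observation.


Diagnosis: telescoping — the summand is \frac{1}{ρ + 2} minus the same expression shifted by one, so consecutive terms cancel in pairs.


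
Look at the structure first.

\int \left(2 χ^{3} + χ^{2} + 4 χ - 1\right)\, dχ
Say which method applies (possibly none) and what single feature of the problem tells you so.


Technique: no special technique — every term is a constant multiple of a power of χ; term-wise power-rule integration needs no preliminary transformation.


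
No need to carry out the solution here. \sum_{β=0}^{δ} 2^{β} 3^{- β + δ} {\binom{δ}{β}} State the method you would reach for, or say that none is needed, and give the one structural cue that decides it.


Technique: the binomial theorem — binomial coefficients against complementary powers of 2 and 3: recognize the binomial expansion and resum.


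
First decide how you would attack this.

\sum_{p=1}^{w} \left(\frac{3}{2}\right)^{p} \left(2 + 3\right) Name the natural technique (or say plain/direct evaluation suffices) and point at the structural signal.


Diagnosis: the geometric series formula — term-over-term division gives \frac{3}{2} every time — index-free ratio, geometric sum formula applies.


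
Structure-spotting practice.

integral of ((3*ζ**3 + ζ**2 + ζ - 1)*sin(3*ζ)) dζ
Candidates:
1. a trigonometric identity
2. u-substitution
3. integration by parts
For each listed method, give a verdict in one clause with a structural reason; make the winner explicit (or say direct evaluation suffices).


Technique: integration by parts — a polynomial 3*ζ**3 + ζ**2 + ζ - 1 against the kernel sin(3*ζ) is the signature bounded-ladder case for integration by parts.
- a trigonometric identity — no identity rewrites this into an easier trigonometric form.
- u-substitution: no subexpression of the integrand serves as a whole-integral substitution inner — individual terms may offer their own, but none carries its derivative as a factor of the full integrand; a working change of variable would have to be constructed from outside the expression.
- integration by parts — yes — fits the structure here.


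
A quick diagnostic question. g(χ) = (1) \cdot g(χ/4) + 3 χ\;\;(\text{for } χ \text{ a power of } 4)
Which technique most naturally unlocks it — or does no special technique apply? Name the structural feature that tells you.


Best approach: the master substitution — the argument shrinks by the factor 4, so measure the index on a logarithmic scale and the recursion becomes a shift.


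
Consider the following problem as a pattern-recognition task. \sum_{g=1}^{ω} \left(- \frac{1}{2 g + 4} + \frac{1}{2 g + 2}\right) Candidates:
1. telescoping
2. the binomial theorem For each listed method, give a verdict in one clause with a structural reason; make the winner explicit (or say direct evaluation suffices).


Verdict: telescoping — consecutive terms evaluate one function at adjacent indices (\frac{1}{2 g + 2} is its current value): one term's tail is the next term's head, so the chain collapses.
- telescoping — yes, a natural case for it.
- the binomial theorem — the summand does not match any term pattern of an expanded binomial power.


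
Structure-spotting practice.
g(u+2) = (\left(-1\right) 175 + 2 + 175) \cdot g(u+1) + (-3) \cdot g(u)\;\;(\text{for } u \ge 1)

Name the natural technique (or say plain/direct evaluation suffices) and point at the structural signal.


Technique: the characteristic-root method — linear, homogeneous, constant coefficients: solutions of the form r^u exist — find the roots of the characteristic polynomial.


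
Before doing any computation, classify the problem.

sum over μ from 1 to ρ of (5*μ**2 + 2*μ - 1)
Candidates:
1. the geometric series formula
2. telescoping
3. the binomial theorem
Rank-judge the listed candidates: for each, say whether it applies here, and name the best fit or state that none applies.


Method: no special technique — nothing telescopes and nothing is geometric; polynomial terms in μ sum term by term.
- the geometric series formula — dividing successive terms gives an index-dependent quantity, not a constant.
- telescoping — neither a shifted-difference shape nor integer-spaced poles are present.
- the binomial theorem — the terms lack the binomial-coefficient-weighted complementary-power pattern of an expansion.


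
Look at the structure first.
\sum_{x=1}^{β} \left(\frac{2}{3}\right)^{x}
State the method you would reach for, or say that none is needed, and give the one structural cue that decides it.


Technique: the geometric series formula — consecutive terms stand in a fixed index-free ratio — the geometric sum formula closes it.


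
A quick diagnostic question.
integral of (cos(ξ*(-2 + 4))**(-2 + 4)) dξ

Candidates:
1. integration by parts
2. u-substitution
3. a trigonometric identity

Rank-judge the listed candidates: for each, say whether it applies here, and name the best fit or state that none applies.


Best approach: a trigonometric identity — cos(ξ*(-2 + 4))**(-2 + 4) calls for power reduction: rewrite via double angles before any antiderivative is attempted.
- integration by parts: not the natural route: no polynomial-kernel product appears — a recursive parts reduction of the trigonometric product exists, but the identity rewrite is direct.
- u-substitution — no subexpression of the integrand serves as a whole-integral substitution inner — individual terms may offer their own, but none carries its derivative as a factor of the full integrand; a working change of variable would have to be constructed from outside the expression.
- a trigonometric identity — applies; the problem has the shape this method handles.


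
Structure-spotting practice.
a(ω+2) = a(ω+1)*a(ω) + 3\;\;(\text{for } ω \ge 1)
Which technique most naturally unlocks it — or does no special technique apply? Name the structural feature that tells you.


Technique: no special technique — no ansatz, no master substitution, no summation factor survives the nonlinearity here.


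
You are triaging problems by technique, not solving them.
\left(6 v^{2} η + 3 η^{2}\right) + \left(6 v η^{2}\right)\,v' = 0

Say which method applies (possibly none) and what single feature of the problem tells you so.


Technique: the exact-equation method — the compatibility test passes: the v-derivative of 6 v^{2} η + 3 η^{2} matches the η-derivative of 6 v η^{2}, so integrate a potential.


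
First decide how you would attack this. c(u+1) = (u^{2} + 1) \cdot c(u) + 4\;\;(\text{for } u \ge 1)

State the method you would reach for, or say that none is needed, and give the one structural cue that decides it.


Verdict: a summation factor — the coefficient u^{2} + 1 drifts with the index, so no fixed root exists; normalizing by the cumulative product telescopes it.


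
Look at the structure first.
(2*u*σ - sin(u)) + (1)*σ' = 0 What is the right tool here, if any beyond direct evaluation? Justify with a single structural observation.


Diagnosis: a linear integrating factor — first power of σ, nonzero forcing: the integrating-factor recipe applies verbatim with p = 2*u.


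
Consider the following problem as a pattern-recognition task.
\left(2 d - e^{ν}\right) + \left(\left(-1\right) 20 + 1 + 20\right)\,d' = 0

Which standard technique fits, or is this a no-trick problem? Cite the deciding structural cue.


Best approach: a linear integrating factor — linear in the unknown with genuine forcing: multiply through by the exponential of the integrated coefficient and the left side closes into one derivative.


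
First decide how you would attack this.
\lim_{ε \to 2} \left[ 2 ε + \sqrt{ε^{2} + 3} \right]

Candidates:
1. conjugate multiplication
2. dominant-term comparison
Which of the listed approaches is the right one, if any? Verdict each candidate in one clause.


Best approach: no special technique — the function is continuous at 2; evaluation is itself the limit, no machinery required.
- conjugate multiplication — rationalization has no target — no divergent radical difference appears.
- dominant-term comparison: no ranking of term growth rates resolves the limit here.


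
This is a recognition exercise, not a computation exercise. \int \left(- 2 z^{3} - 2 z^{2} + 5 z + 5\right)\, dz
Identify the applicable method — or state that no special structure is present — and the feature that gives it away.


Technique: no special technique — nothing composite, nothing rational, nothing trigonometric — each constant-multiple power of z integrates by the power rule alone.


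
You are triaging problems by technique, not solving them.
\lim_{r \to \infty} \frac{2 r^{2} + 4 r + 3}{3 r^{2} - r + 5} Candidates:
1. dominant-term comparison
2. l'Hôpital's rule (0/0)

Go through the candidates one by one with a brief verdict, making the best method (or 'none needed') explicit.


Verdict: dominant-term comparison — divide through by the highest power of r; every lower-order term dies and the dominant terms decide the limit.
- dominant-term comparison: applicable, and directly so.
- l'Hôpital's rule (0/0) — viewed as a single quotient this runs to ∞/∞, not the 0/0 clash this candidate addresses; an at-infinity variant of the rule would resolve it, but comparing leading growth reads the answer without differentiating.


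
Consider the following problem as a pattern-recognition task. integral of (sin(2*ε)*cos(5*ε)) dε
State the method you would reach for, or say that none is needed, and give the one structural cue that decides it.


Diagnosis: a trigonometric identity — the product sin(2*ε)*cos(5*ε) converts to a sum of single-frequency sinusoids via the product-to-sum identity.


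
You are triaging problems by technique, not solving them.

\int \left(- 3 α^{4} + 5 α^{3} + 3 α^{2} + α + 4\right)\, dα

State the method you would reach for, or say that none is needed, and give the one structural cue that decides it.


Best approach: no special technique — nothing composite, nothing rational, nothing trigonometric — each constant-multiple power of α integrates by the power rule alone.


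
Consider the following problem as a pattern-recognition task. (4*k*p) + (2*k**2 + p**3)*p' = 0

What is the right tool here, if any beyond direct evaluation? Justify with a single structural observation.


Best approach: the exact-equation method — check exactness first: here it holds (4*k*p, 2*k**2 + p**3 have matching cross partials), so no integrating factor is needed.


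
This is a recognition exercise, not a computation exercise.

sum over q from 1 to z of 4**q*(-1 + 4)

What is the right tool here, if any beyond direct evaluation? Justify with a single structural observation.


Verdict: the geometric series formula — consecutive terms stand in a fixed index-free ratio — the geometric sum formula closes it.


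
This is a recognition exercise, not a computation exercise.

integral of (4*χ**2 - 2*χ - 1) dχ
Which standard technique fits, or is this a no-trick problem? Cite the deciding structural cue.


Verdict: no special technique — a term-by-term power-rule job in χ; no substitution or rearrangement earns its keep here.


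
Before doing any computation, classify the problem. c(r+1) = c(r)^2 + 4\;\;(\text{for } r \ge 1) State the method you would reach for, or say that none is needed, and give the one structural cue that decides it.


Best approach: no special technique — each new value is a nonlinear function of earlier ones — scaling arguments and superposition both fail.


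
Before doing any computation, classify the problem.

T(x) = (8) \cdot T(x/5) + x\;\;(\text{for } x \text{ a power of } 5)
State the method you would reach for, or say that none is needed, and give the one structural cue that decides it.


Diagnosis: the master substitution — the argument contracts 5-fold per step: reindex x exponentially and solve the linear recurrence in the new index.


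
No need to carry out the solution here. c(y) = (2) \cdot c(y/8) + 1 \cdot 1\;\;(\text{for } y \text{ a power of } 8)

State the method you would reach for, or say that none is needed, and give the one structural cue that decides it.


Best approach: the master substitution — the argument contracts 8-fold per step: reindex y exponentially and solve the linear recurrence in the new index.


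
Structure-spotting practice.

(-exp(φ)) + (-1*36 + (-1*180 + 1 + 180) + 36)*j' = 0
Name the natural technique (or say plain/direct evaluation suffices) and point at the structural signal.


Diagnosis: no special technique — solved for the derivative, j never appears on the right — this is a direct integration in φ, not a differential-equations problem at heart.


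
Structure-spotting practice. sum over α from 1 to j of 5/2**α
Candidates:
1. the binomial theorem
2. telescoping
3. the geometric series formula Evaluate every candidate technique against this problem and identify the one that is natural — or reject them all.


Diagnosis: the geometric series formula — consecutive terms stand in a fixed index-free ratio — the geometric sum formula closes it.
- the binomial theorem — no binomial coefficients pair with matched powers.
- telescoping: the terms as presented offer no neighboring cancellation — a telescoping rewrite may exist, but the displayed structure does not hand one over.
- the geometric series formula — applicable, and directly so.


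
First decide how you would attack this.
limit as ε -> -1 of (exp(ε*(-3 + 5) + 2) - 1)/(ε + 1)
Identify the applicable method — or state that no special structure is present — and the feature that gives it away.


Method: l'Hôpital's rule (0/0) — the 0/0 form at -1 is the signature situation for l'Hôpital's rule. One could equally expand both pieces locally and compare leading terms; the rule does that in one stroke.


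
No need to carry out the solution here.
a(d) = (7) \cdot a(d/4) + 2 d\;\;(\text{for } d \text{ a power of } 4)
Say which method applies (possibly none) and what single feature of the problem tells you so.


Best approach: the master substitution — the argument contracts 4-fold per step: reindex d exponentially and solve the linear recurrence in the new index.


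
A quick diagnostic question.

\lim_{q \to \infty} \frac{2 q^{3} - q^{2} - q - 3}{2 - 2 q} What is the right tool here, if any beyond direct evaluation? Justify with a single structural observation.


Verdict: dominant-term comparison — growth-rate triage: the leading powers of q decide the limit, everything else is noise. l'Hôpital's at-infinity variant applies to the expression viewed as a single quotient; the leading-term comparison is the direct route.


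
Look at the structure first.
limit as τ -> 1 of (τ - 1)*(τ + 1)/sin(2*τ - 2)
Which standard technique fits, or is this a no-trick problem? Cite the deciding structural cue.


Verdict: l'Hôpital's rule (0/0) — both numerator and denominator vanish at 1: the genuine 0/0 indeterminate that l'Hôpital exists for. A first-order expansion at the point is an equally standard path; the rule packages it.


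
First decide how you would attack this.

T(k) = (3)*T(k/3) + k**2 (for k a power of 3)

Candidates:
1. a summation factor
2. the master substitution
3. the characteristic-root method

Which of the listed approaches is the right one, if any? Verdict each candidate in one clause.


Method: the master substitution — the recursive call is at index k/3 rather than a shift, a divide-and-conquer shape — substituting k = 3^m linearizes it.
- a summation factor — a divided-index call is outside the fixed-shift first-order family a summation factor normalizes.
- the master substitution — applicable, and directly so.
- the characteristic-root method: a divided-index call is not the fixed-shift linear shape that characteristic roots solve.


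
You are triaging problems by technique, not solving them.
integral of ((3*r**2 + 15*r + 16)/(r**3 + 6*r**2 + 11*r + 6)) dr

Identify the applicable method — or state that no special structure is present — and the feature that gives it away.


Technique: partial fractions — break r**3 + 6*r**2 + 11*r + 6 into its roots and the integral splits into logarithm-sized bites.


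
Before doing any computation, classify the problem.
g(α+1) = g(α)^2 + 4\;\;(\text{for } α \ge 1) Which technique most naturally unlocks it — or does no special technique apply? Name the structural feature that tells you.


Best approach: no special technique — the recurrence is nonlinear in the sequence terms; no linear-recurrence method fits it as written — one iterates or studies it directly.


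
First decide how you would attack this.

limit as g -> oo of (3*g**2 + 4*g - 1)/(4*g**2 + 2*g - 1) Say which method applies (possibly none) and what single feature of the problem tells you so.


Method: dominant-term comparison — as g grows, only the highest-degree terms matter — compare leading terms and read the limit off. l'Hôpital's at-infinity variant applies to the expression viewed as a single quotient; the leading-term comparison is the direct route.


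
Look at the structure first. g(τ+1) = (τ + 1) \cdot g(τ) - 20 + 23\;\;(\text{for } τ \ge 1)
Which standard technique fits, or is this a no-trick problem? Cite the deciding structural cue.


Diagnosis: a summation factor — one step of memory with a weight τ + 1 that changes as the index grows — the summation-factor construction is built for this.


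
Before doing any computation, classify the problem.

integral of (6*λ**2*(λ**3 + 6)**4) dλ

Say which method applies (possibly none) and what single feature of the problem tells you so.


Method: u-substitution — structure check: outer function, inner expression λ**3 + 6, inner derivative as a factor — the classic u = λ**3 + 6 pattern. One could also expand and integrate term by term; the substitution is strictly more direct.


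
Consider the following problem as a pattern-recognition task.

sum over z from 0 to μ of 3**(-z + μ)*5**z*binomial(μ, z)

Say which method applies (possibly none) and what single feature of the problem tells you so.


Best approach: the binomial theorem — binomial coefficients against complementary powers of 5 and 3: recognize the binomial expansion and resum.


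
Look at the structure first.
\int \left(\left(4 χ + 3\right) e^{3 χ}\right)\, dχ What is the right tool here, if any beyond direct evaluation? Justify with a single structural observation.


Technique: integration by parts — a polynomial 4 χ + 3 against the kernel e^{3 χ} is the signature bounded-ladder case for integration by parts.


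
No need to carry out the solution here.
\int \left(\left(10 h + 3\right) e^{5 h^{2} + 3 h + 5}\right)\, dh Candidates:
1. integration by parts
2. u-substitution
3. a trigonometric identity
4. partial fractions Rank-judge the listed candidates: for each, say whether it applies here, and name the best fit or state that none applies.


Verdict: u-substitution — collected, the integrand has one factor that is, up to a constant, the derivative of an inner expression the rest depends on — substitute for that inner expression.
- integration by parts: the non-polynomial partner is not one of the parts kernels — exp, sine, or cosine with a degree-1 argument, or a logarithm.
- u-substitution: yes — fits the structure here.
- a trigonometric identity — with no trigonometric functions present, identity rewriting has no target.
- partial fractions: there is no rational-function structure to decompose.


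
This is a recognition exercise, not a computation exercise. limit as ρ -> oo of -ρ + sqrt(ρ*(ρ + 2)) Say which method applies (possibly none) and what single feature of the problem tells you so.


Verdict: conjugate multiplication — sqrt(ρ*(ρ + 2)) and ρ both blow up, but their difference is tame once the conjugate rationalizes it.


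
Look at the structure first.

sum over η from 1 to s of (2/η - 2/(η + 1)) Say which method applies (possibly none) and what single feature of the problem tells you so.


Verdict: telescoping — consecutive terms evaluate one function at adjacent indices (2/η is its current value): one term's tail is the next term's head, so the chain collapses.


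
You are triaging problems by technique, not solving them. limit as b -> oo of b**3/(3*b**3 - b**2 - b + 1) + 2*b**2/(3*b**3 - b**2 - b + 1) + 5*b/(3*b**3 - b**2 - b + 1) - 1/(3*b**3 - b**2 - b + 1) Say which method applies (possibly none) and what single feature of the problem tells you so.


Verdict: dominant-term comparison — growth-rate triage: the leading powers of b decide the limit, everything else is noise. Viewed as a single quotient this is an ∞/∞ form — an at-infinity application of l'Hôpital's rule would also resolve it; comparing leading growth reads the answer without differentiating.


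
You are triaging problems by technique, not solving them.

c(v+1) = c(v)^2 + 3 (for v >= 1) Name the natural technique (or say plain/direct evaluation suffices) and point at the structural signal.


Diagnosis: no special technique — the sequence value feeds back through itself nonlinearly — linear superposition fails, and every superposition-based closed form fails with it.


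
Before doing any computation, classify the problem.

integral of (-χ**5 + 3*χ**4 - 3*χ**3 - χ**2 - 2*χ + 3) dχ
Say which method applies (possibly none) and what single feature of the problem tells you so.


Best approach: no special technique — a term-by-term power-rule job in χ; no substitution or rearrangement earns its keep here.


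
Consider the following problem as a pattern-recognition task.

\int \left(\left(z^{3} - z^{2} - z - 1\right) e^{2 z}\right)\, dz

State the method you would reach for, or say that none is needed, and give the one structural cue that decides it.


Technique: integration by parts — a polynomial z^{3} - z^{2} - z - 1 against the kernel e^{2 z} is the signature bounded-ladder case for integration by parts.


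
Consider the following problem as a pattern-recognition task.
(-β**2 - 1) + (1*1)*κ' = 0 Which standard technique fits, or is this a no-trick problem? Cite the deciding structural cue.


Technique: no special technique — with κ absent the equation is not coupled at all: direct integration in β.


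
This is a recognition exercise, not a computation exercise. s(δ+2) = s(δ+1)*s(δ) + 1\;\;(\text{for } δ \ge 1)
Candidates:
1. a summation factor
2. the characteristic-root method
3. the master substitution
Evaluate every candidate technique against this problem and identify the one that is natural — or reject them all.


Diagnosis: no special technique — the unknown enters the rule nonlinearly, not as a weighted sum — no linear method is even well-posed.
- a summation factor: the recursion is nonlinear — outside the first-order linear family a summation factor addresses.
- the characteristic-root method: nonlinearity rules out exponential-mode superposition from the start.
- the master substitution: the recursive argument is a shift of the index, not a fixed fraction of it.


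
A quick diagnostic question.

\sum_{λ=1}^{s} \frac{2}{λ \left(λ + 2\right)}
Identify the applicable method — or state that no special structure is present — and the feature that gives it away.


Diagnosis: telescoping — after splitting \frac{2}{λ \left(λ + 2\right)} into partial fractions, the pieces are shifted copies of one function and cancel telescopically.


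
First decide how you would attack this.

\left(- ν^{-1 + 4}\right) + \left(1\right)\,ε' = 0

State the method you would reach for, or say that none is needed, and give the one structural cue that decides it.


Method: no special technique — with ε absent the equation is not coupled at all: direct integration in ν.


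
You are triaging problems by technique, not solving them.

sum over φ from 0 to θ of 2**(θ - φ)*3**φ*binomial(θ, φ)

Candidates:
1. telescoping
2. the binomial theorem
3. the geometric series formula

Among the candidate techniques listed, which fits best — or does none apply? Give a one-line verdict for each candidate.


Method: the binomial theorem — binomial(θ, φ) weighting matched powers of 3 and 2 is the expanded form of (3 + 2)^θ — fold it back up.
- telescoping: in the displayed form, no term reappears at a neighboring index to cancel against.
- the binomial theorem — applies; the problem has the shape this method handles.
- the geometric series formula — dividing successive terms gives an index-dependent quantity, not a constant.
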